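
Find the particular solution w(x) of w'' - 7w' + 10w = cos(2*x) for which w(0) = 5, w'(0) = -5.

Characteristic equation r² - 7r + 10 = 0 factors as (r - 5)(r - 2) = 0, so r = 5, 2.
Hence w_h = C1*exp(5*x) + C2*exp(2*x).
Try w_p = A*cos(2*x) + B*sin(2*x). Substituting and equating the coefficients of cos(2x) and sin(2x) gives A = 3/116, B = -7/116, so w_p = -7*sin(2*x)/116 + 3*cos(2*x)/116.
General solution: w = -7*sin(2*x)/116 + 3*cos(2*x)/116 + C1*exp(5*x) + C2*exp(2*x).
Apply the initial conditions: w(0) = 3/116 + C1 + C2 = 5 and w'(0) = -7/58 + 2*C2 + 5*C1 = -5. Solving gives C1 = -430/87, C2 = 119/12.

w = -430*exp(5*x)/87 - 7*sin(2*x)/116 + 3*cos(2*x)/116 + 119*exp(2*x)/12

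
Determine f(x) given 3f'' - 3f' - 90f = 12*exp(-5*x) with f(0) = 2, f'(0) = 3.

Divide through by 3: f'' - f' - 30f = 4*exp(-5*x).
Characteristic equation r² - r - 30 = 0 factors as (r - 6)(r + 5) = 0, so r = 6, -5.
Hence f_h = C1*exp(6*x) + C2*exp(-5*x).
Since exp(-5*x) solves the homogeneous equation (r = -5 is a root of multiplicity 1), multiply the trial by x. Try f_p = A*x*exp(-5*x). Substituting into the equation and dividing by exp(-5*x) gives A = -4/11, so f_p = -4*x*exp(-5*x)/11.
General solution: f = C1*exp(6*x) + C2*exp(-5*x) - 4*x*exp(-5*x)/11.
Apply the initial conditions: f(0) = C1 + C2 = 2 and f'(0) = -4/11 - 5*C2 + 6*C1 = 3. Solving gives C1 = 147/121, C2 = 95/121.

f = 95*exp(-5*x)/121 + 147*exp(6*x)/121 - 4*x*exp(-5*x)/11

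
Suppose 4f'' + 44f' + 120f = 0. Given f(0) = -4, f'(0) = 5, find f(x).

f = -19*exp(-5*x) + 15*exp(-6*x)

Divide through by 4: f'' + 11f' + 30f = 0.
Characteristic equation r² + 11r + 30 = 0 factors as (r + 6)(r + 5) = 0, so r = -6, -5.
Hence f_h = C1*exp(-6*x) + C2*exp(-5*x).
Apply the initial conditions: f(0) = C1 + C2 = -4 and f'(0) = -6*C1 - 5*C2 = 5. Solving gives C1 = 15, C2 = -19.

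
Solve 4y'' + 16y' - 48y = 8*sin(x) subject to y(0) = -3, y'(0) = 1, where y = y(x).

Divide through by 4: y'' + 4y' - 12y = 2*sin(x).
Characteristic equation r² + 4r - 12 = 0 factors as (r + 6)(r - 2) = 0, so r = -6, 2.
Hence y_h = C1*exp(-6*x) + C2*exp(2*x).
Try y_p = A*cos(x) + B*sin(x). Substituting and equating the coefficients of cos(x) and sin(x) gives A = -8/185, B = -26/185, so y_p = -26*sin(x)/185 - 8*cos(x)/185.
General solution: y = -26*sin(x)/185 - 8*cos(x)/185 + C1*exp(-6*x) + C2*exp(2*x).
Apply the initial conditions: y(0) = -8/185 + C1 + C2 = -3 and y'(0) = -26/185 - 6*C1 + 2*C2 = 1. Solving gives C1 = -261/296, C2 = -83/40.

y = -261*exp(-6*x)/296 - 83*exp(2*x)/40 - 26*sin(x)/185 - 8*cos(x)/185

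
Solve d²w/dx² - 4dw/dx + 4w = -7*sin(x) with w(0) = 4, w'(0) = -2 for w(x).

w = -28*cos(x)/25 - 21*sin(x)/25 + 128*exp(2*x)/25 - 57*x*exp(2*x)/5

Characteristic equation r² - 4r + 4 = 0 has discriminant (-4)² - 4·(4) = 0, so r = 2 is a repeated root.
Hence w_h = (C1 + C2*x)*exp(2*x).
Try w_p = A*cos(x) + B*sin(x). Substituting and equating the coefficients of cos(x) and sin(x) gives A = -28/25, B = -21/25, so w_p = -28*cos(x)/25 - 21*sin(x)/25.
General solution: w = -28*cos(x)/25 - 21*sin(x)/25 + C1*exp(2*x) + C2*x*exp(2*x).
Apply the initial conditions: w(0) = -28/25 + C1 = 4 and w'(0) = -21/25 + C2 + 2*C1 = -2. Solving gives C1 = 128/25, C2 = -57/5.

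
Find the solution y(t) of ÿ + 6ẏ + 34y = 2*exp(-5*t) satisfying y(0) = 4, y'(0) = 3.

Characteristic equation r² + 6r + 34 = 0 has discriminant (6)² - 4·(34) = -100 < 0, so r = -3 ± 5i.
Hence y_h = C1*cos(5*t)*exp(-3*t) + C2*exp(-3*t)*sin(5*t).
Try y_p = A*exp(-5*t). Substituting into the equation and dividing by exp(-5*t) gives A = 2/29, so y_p = 2*exp(-5*t)/29.
General solution: y = 2*exp(-5*t)/29 + C1*cos(5*t)*exp(-3*t) + C2*exp(-3*t)*sin(5*t).
Apply the initial conditions: y(0) = 2/29 + C1 = 4 and y'(0) = -10/29 - 3*C1 + 5*C2 = 3. Solving gives C1 = 114/29, C2 = 439/145.

y = 2*exp(-5*t)/29 + 114*cos(5*t)*exp(-3*t)/29 + 439*exp(-3*t)*sin(5*t)/145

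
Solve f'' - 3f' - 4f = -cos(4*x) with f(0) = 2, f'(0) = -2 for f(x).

Characteristic equation r² - 3r - 4 = 0 factors as (r + 1)(r - 4) = 0, so r = -1, 4.
Hence f_h = C1*exp(-x) + C2*exp(4*x).
Try f_p = A*cos(4*x) + B*sin(4*x). Substituting and equating the coefficients of cos(4x) and sin(4x) gives A = 5/136, B = 3/136, so f_p = 3*sin(4*x)/136 + 5*cos(4*x)/136.
General solution: f = 3*sin(4*x)/136 + 5*cos(4*x)/136 + C1*exp(-x) + C2*exp(4*x).
Apply the initial conditions: f(0) = 5/136 + C1 + C2 = 2 and f'(0) = 3/34 - C1 + 4*C2 = -2. Solving gives C1 = 169/85, C2 = -1/40.

f = -exp(4*x)/40 + 3*sin(4*x)/136 + 5*cos(4*x)/136 + 169*exp(-x)/85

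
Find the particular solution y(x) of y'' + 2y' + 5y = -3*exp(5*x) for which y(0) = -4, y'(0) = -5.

y = -3*exp(5*x)/40 - 171*exp(-x)*sin(2*x)/40 - 157*cos(2*x)*exp(-x)/40

Characteristic equation r² + 2r + 5 = 0 has discriminant (2)² - 4·(5) = -16 < 0, so r = -1 ± 2i.
Hence y_h = C1*cos(2*x)*exp(-x) + C2*exp(-x)*sin(2*x).
Try y_p = A*exp(5*x). Substituting into the equation and dividing by exp(5*x) gives A = -3/40, so y_p = -3*exp(5*x)/40.
General solution: y = -3*exp(5*x)/40 + C1*cos(2*x)*exp(-x) + C2*exp(-x)*sin(2*x).
Apply the initial conditions: y(0) = -3/40 + C1 = -4 and y'(0) = -3/8 - C1 + 2*C2 = -5. Solving gives C1 = -157/40, C2 = -171/40.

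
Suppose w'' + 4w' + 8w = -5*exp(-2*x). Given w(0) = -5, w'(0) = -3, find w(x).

Characteristic equation r² + 4r + 8 = 0 has discriminant (4)² - 4·(8) = -16 < 0, so r = -2 ± 2i.
Hence w_h = C1*cos(2*x)*exp(-2*x) + C2*exp(-2*x)*sin(2*x).
Try w_p = A*exp(-2*x). Substituting into the equation and dividing by exp(-2*x) gives A = -5/4, so w_p = -5*exp(-2*x)/4.
General solution: w = -5*exp(-2*x)/4 + C1*cos(2*x)*exp(-2*x) + C2*exp(-2*x)*sin(2*x).
Apply the initial conditions: w(0) = -5/4 + C1 = -5 and w'(0) = 5/2 - 2*C1 + 2*C2 = -3. Solving gives C1 = -15/4, C2 = -13/2.

w = -5*exp(-2*x)/4 - 15*cos(2*x)*exp(-2*x)/4 - 13*exp(-2*x)*sin(2*x)/2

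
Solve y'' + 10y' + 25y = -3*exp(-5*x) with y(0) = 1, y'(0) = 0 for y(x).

y = 5*x*exp(-5*x) - 3*x**2*exp(-5*x)/2 + exp(-5*x)

Characteristic equation r² + 10r + 25 = 0 has discriminant (10)² - 4·(25) = 0, so r = -5 is a repeated root.
Hence y_h = (C1 + C2*x)*exp(-5*x).
Since exp(-5*x) solves the homogeneous equation (r = -5 is a root of multiplicity 2), multiply the trial by x^2. Try y_p = A*x^2*exp(-5*x). Substituting into the equation and dividing by exp(-5*x) gives A = -3/2, so y_p = -3*x^2*exp(-5*x)/2.
General solution: y = C1*exp(-5*x) - 3*x^2*exp(-5*x)/2 + C2*x*exp(-5*x).
Apply the initial conditions: y(0) = C1 = 1 and y'(0) = C2 - 5*C1 = 0. Solving gives C1 = 1, C2 = 5.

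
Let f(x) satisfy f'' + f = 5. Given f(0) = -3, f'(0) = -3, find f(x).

f = 5 - 8*cos(x) - 3*sin(x)

Characteristic equation r² + 1 = 0 has discriminant (0)² - 4·(1) = -4 < 0, so r = ± i.
Hence f_h = C1*cos(x) + C2*sin(x).
For the particular solution try f_p = A0. Substituting and matching coefficients of each power of x gives A0 = 5, so f_p = 5.
General solution: f = 5 + C1*cos(x) + C2*sin(x).
Apply the initial conditions: f(0) = 5 + C1 = -3 and f'(0) = C2 = -3. Solving gives C1 = -8, C2 = -3.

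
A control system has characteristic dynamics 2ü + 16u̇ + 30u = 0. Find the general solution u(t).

u = C1*exp(-5*t) + C2*exp(-3*t)

Divide through by 2: u'' + 8u' + 15u = 0.
Characteristic equation r² + 8r + 15 = 0 factors as (r + 5)(r + 3) = 0, so r = -5, -3.
Hence u_h = C1*exp(-5*t) + C2*exp(-3*t).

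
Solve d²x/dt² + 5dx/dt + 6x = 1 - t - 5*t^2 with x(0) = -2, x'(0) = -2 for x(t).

Characteristic equation r² + 5r + 6 = 0 factors as (r + 2)(r + 3) = 0, so r = -2, -3.
Hence x_h = C1*exp(-2*t) + C2*exp(-3*t).
For the particular solution try x_p = A0 + A1*t + A2*t^2. Substituting and matching coefficients of each power of t gives A0 = -31/54, A1 = 11/9, A2 = -5/6, so x_p = -31/54 - 5*t^2/6 + 11*t/9.
General solution: x = -31/54 - 5*t^2/6 + 11*t/9 + C1*exp(-2*t) + C2*exp(-3*t).
Apply the initial conditions: x(0) = -31/54 + C1 + C2 = -2 and x'(0) = 11/9 - 3*C2 - 2*C1 = -2. Solving gives C1 = -15/2, C2 = 164/27.

x = -31/54 - 15*exp(-2*t)/2 - 5*t**2/6 + 11*t/9 + 164*exp(-3*t)/27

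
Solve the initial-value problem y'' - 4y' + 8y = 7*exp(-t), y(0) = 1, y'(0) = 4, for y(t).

Characteristic equation r² - 4r + 8 = 0 has discriminant (-4)² - 4·(8) = -16 < 0, so r = 2 ± 2i.
Hence y_h = C1*cos(2*t)*exp(2*t) + C2*exp(2*t)*sin(2*t).
Try y_p = A*exp(-t). Substituting into the equation and dividing by exp(-t) gives A = 7/13, so y_p = 7*exp(-t)/13.
General solution: y = 7*exp(-t)/13 + C1*cos(2*t)*exp(2*t) + C2*exp(2*t)*sin(2*t).
Apply the initial conditions: y(0) = 7/13 + C1 = 1 and y'(0) = -7/13 + 2*C1 + 2*C2 = 4. Solving gives C1 = 6/13, C2 = 47/26.

y = 7*exp(-t)/13 + 6*cos(2*t)*exp(2*t)/13 + 47*exp(2*t)*sin(2*t)/26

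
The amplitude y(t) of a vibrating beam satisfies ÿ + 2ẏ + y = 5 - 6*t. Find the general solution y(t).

y = 17 - 6*t + C1*exp(-t) + C2*t*exp(-t)

Characteristic equation r² + 2r + 1 = 0 has discriminant (2)² - 4·(1) = 0, so r = -1 is a repeated root.
Hence y_h = (C1 + C2*t)*exp(-t).
For the particular solution try y_p = A0 + A1*t. Substituting and matching coefficients of each power of t gives A0 = 17, A1 = -6, so y_p = 17 - 6*t.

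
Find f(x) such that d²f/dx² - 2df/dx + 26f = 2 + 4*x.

Characteristic equation r² - 2r + 26 = 0 has discriminant (-2)² - 4·(26) = -100 < 0, so r = 1 ± 5i.
Hence f_h = C1*cos(5*x)*exp(x) + C2*exp(x)*sin(5*x).
For the particular solution try f_p = A0 + A1*x. Substituting and matching coefficients of each power of x gives A0 = 15/169, A1 = 2/13, so f_p = 15/169 + 2*x/13.

f = 15/169 + 2*x/13 + C1*cos(5*x)*exp(x) + C2*exp(x)*sin(5*x)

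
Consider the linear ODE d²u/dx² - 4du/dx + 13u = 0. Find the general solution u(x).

u = C1*cos(3*x)*exp(2*x) + C2*exp(2*x)*sin(3*x)

Characteristic equation r² - 4r + 13 = 0 has discriminant (-4)² - 4·(13) = -36 < 0, so r = 2 ± 3i.
Hence u_h = C1*cos(3*x)*exp(2*x) + C2*exp(2*x)*sin(3*x).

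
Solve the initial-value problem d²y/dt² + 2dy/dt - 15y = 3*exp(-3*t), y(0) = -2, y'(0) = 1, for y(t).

y = -17*exp(3*t)/16 - 11*exp(-5*t)/16 - exp(-3*t)/4

Characteristic equation r² + 2r - 15 = 0 factors as (r - 3)(r + 5) = 0, so r = 3, -5.
Hence y_h = C1*exp(3*t) + C2*exp(-5*t).
Try y_p = A*exp(-3*t). Substituting into the equation and dividing by exp(-3*t) gives A = -1/4, so y_p = -exp(-3*t)/4.
General solution: y = -exp(-3*t)/4 + C1*exp(3*t) + C2*exp(-5*t).
Apply the initial conditions: y(0) = -1/4 + C1 + C2 = -2 and y'(0) = 3/4 - 5*C2 + 3*C1 = 1. Solving gives C1 = -17/16, C2 = -11/16.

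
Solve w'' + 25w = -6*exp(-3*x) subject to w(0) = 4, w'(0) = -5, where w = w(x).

Characteristic equation r² + 25 = 0 has discriminant (0)² - 4·(25) = -100 < 0, so r = ± 5i.
Hence w_h = C1*cos(5*x) + C2*sin(5*x).
Try w_p = A*exp(-3*x). Substituting into the equation and dividing by exp(-3*x) gives A = -3/17, so w_p = -3*exp(-3*x)/17.
General solution: w = -3*exp(-3*x)/17 + C1*cos(5*x) + C2*sin(5*x).
Apply the initial conditions: w(0) = -3/17 + C1 = 4 and w'(0) = 9/17 + 5*C2 = -5. Solving gives C1 = 71/17, C2 = -94/85.

w = -94*sin(5*x)/85 - 3*exp(-3*x)/17 + 71*cos(5*x)/17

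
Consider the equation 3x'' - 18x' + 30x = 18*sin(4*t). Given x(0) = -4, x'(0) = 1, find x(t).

x = -sin(4*t)/17 + 4*cos(4*t)/17 - 72*cos(t)*exp(3*t)/17 + 237*exp(3*t)*sin(t)/17

Divide through by 3: x'' - 6x' + 10x = 6*sin(4*t).
Characteristic equation r² - 6r + 10 = 0 has discriminant (-6)² - 4·(10) = -4 < 0, so r = 3 ± i.
Hence x_h = C1*cos(t)*exp(3*t) + C2*exp(3*t)*sin(t).
Try x_p = A*cos(4*t) + B*sin(4*t). Substituting and equating the coefficients of cos(4t) and sin(4t) gives A = 4/17, B = -1/17, so x_p = -sin(4*t)/17 + 4*cos(4*t)/17.
General solution: x = -sin(4*t)/17 + 4*cos(4*t)/17 + C1*cos(t)*exp(3*t) + C2*exp(3*t)*sin(t).
Apply the initial conditions: x(0) = 4/17 + C1 = -4 and x'(0) = -4/17 + C2 + 3*C1 = 1. Solving gives C1 = -72/17, C2 = 237/17.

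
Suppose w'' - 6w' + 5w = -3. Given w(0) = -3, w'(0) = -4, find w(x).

w = -3/5 - 2*exp(x) - 2*exp(5*x)/5

Characteristic equation r² - 6r + 5 = 0 factors as (r - 5)(r - 1) = 0, so r = 5, 1.
Hence w_h = C1*exp(5*x) + C2*exp(x).
For the particular solution try w_p = A0. Substituting and matching coefficients of each power of x gives A0 = -3/5, so w_p = -3/5.
General solution: w = -3/5 + C1*exp(5*x) + C2*exp(x).
Apply the initial conditions: w(0) = -3/5 + C1 + C2 = -3 and w'(0) = C2 + 5*C1 = -4. Solving gives C1 = -2/5, C2 = -2.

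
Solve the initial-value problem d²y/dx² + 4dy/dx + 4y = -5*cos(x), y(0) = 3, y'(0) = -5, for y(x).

y = -4*sin(x)/5 - 3*cos(x)/5 + 18*exp(-2*x)/5 + 3*x*exp(-2*x)

Characteristic equation r² + 4r + 4 = 0 has discriminant (4)² - 4·(4) = 0, so r = -2 is a repeated root.
Hence y_h = (C1 + C2*x)*exp(-2*x).
Try y_p = A*cos(x) + B*sin(x). Substituting and equating the coefficients of cos(x) and sin(x) gives A = -3/5, B = -4/5, so y_p = -4*sin(x)/5 - 3*cos(x)/5.
General solution: y = -4*sin(x)/5 - 3*cos(x)/5 + C1*exp(-2*x) + C2*x*exp(-2*x).
Apply the initial conditions: y(0) = -3/5 + C1 = 3 and y'(0) = -4/5 + C2 - 2*C1 = -5. Solving gives C1 = 18/5, C2 = 3.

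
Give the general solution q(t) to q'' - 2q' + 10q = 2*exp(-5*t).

Characteristic equation r² - 2r + 10 = 0 has discriminant (-2)² - 4·(10) = -36 < 0, so r = 1 ± 3i.
Hence q_h = C1*cos(3*t)*exp(t) + C2*exp(t)*sin(3*t).
Try q_p = A*exp(-5*t). Substituting into the equation and dividing by exp(-5*t) gives A = 2/45, so q_p = 2*exp(-5*t)/45.

q = 2*exp(-5*t)/45 + C1*cos(3*t)*exp(t) + C2*exp(t)*sin(3*t)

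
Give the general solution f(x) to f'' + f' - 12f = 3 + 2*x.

Characteristic equation r² + r - 12 = 0 factors as (r + 4)(r - 3) = 0, so r = -4, 3.
Hence f_h = C1*exp(-4*x) + C2*exp(3*x).
For the particular solution try f_p = A0 + A1*x. Substituting and matching coefficients of each power of x gives A0 = -19/72, A1 = -1/6, so f_p = -19/72 - x/6.

f = -19/72 - x/6 + C1*exp(-4*x) + C2*exp(3*x)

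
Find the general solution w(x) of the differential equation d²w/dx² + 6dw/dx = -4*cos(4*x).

w = C2 - 3*sin(4*x)/26 + cos(4*x)/13 + C1*exp(-6*x)

Characteristic equation r² + 6r = 0 factors as (r + 6)r = 0, so r = -6, 0.
Hence w_h = C1*exp(-6*x) + C2.
Try w_p = A*cos(4*x) + B*sin(4*x). Substituting and equating the coefficients of cos(4x) and sin(4x) gives A = 1/13, B = -3/26, so w_p = -3*sin(4*x)/26 + cos(4*x)/13.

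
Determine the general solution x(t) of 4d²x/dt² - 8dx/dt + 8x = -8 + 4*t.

x = -1/2 + t/2 + C1*cos(t)*exp(t) + C2*exp(t)*sin(t)

Divide through by 4: x'' - 2x' + 2x = -2 + t.
Characteristic equation r² - 2r + 2 = 0 has discriminant (-2)² - 4·(2) = -4 < 0, so r = 1 ± i.
Hence x_h = C1*cos(t)*exp(t) + C2*exp(t)*sin(t).
For the particular solution try x_p = A0 + A1*t. Substituting and matching coefficients of each power of t gives A0 = -1/2, A1 = 1/2, so x_p = -1/2 + t/2.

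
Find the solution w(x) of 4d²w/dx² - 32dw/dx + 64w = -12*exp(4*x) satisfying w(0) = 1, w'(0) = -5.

w = -9*x*exp(4*x) - 3*x**2*exp(4*x)/2 + exp(4*x)

Divide through by 4: w'' - 8w' + 16w = -3*exp(4*x).
Characteristic equation r² - 8r + 16 = 0 has discriminant (-8)² - 4·(16) = 0, so r = 4 is a repeated root.
Hence w_h = (C1 + C2*x)*exp(4*x).
Since exp(4*x) solves the homogeneous equation (r = 4 is a root of multiplicity 2), multiply the trial by x^2. Try w_p = A*x^2*exp(4*x). Substituting into the equation and dividing by exp(4*x) gives A = -3/2, so w_p = -3*x^2*exp(4*x)/2.
General solution: w = C1*exp(4*x) - 3*x^2*exp(4*x)/2 + C2*x*exp(4*x).
Apply the initial conditions: w(0) = C1 = 1 and w'(0) = C2 + 4*C1 = -5. Solving gives C1 = 1, C2 = -9.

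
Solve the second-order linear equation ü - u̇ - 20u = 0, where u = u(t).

u = C1*exp(5*t) + C2*exp(-4*t)

Characteristic equation r² - r - 20 = 0 factors as (r - 5)(r + 4) = 0, so r = 5, -4.
Hence u_h = C1*exp(5*t) + C2*exp(-4*t).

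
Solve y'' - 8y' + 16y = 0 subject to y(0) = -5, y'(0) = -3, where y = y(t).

y = -5*exp(4*t) + 17*t*exp(4*t)

Characteristic equation r² - 8r + 16 = 0 has discriminant (-8)² - 4·(16) = 0, so r = 4 is a repeated root.
Hence y_h = (C1 + C2*t)*exp(4*t).
Apply the initial conditions: y(0) = C1 = -5 and y'(0) = C2 + 4*C1 = -3. Solving gives C1 = -5, C2 = 17.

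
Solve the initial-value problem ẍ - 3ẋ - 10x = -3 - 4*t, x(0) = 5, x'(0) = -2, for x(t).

Characteristic equation r² - 3r - 10 = 0 factors as (r - 5)(r + 2) = 0, so r = 5, -2.
Hence x_h = C1*exp(5*t) + C2*exp(-2*t).
For the particular solution try x_p = A0 + A1*t. Substituting and matching coefficients of each power of t gives A0 = 9/50, A1 = 2/5, so x_p = 9/50 + 2*t/5.
General solution: x = 9/50 + 2*t/5 + C1*exp(5*t) + C2*exp(-2*t).
Apply the initial conditions: x(0) = 9/50 + C1 + C2 = 5 and x'(0) = 2/5 - 2*C2 + 5*C1 = -2. Solving gives C1 = 181/175, C2 = 53/14.

x = 9/50 + 2*t/5 + 53*exp(-2*t)/14 + 181*exp(5*t)/175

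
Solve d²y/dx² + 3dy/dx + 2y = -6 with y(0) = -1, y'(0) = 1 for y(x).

Characteristic equation r² + 3r + 2 = 0 factors as (r + 2)(r + 1) = 0, so r = -2, -1.
Hence y_h = C1*exp(-2*x) + C2*exp(-x).
For the particular solution try y_p = A0. Substituting and matching coefficients of each power of x gives A0 = -3, so y_p = -3.
General solution: y = -3 + C1*exp(-2*x) + C2*exp(-x).
Apply the initial conditions: y(0) = -3 + C1 + C2 = -1 and y'(0) = -C2 - 2*C1 = 1. Solving gives C1 = -3, C2 = 5.

y = -3 - 3*exp(-2*x) + 5*exp(-x)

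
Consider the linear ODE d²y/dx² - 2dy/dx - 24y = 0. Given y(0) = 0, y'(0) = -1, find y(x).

y = -exp(6*x)/10 + exp(-4*x)/10

Characteristic equation r² - 2r - 24 = 0 factors as (r - 6)(r + 4) = 0, so r = 6, -4.
Hence y_h = C1*exp(6*x) + C2*exp(-4*x).
Apply the initial conditions: y(0) = C1 + C2 = 0 and y'(0) = -4*C2 + 6*C1 = -1. Solving gives C1 = -1/10, C2 = 1/10.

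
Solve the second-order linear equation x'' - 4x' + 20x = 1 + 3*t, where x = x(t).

Characteristic equation r² - 4r + 20 = 0 has discriminant (-4)² - 4·(20) = -64 < 0, so r = 2 ± 4i.
Hence x_h = C1*cos(4*t)*exp(2*t) + C2*exp(2*t)*sin(4*t).
For the particular solution try x_p = A0 + A1*t. Substituting and matching coefficients of each power of t gives A0 = 2/25, A1 = 3/20, so x_p = 2/25 + 3*t/20.

x = 2/25 + 3*t/20 + C1*cos(4*t)*exp(2*t) + C2*exp(2*t)*sin(4*t)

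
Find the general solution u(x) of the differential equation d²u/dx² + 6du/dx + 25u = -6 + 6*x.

u = -186/625 + 6*x/25 + C1*cos(4*x)*exp(-3*x) + C2*exp(-3*x)*sin(4*x)

Characteristic equation r² + 6r + 25 = 0 has discriminant (6)² - 4·(25) = -64 < 0, so r = -3 ± 4i.
Hence u_h = C1*cos(4*x)*exp(-3*x) + C2*exp(-3*x)*sin(4*x).
For the particular solution try u_p = A0 + A1*x. Substituting and matching coefficients of each power of x gives A0 = -186/625, A1 = 6/25, so u_p = -186/625 + 6*x/25.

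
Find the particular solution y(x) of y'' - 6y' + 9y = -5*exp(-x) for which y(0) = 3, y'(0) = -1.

Characteristic equation r² - 6r + 9 = 0 has discriminant (-6)² - 4·(9) = 0, so r = 3 is a repeated root.
Hence y_h = (C1 + C2*x)*exp(3*x).
Try y_p = A*exp(-x). Substituting into the equation and dividing by exp(-x) gives A = -5/16, so y_p = -5*exp(-x)/16.
General solution: y = -5*exp(-x)/16 + C1*exp(3*x) + C2*x*exp(3*x).
Apply the initial conditions: y(0) = -5/16 + C1 = 3 and y'(0) = 5/16 + C2 + 3*C1 = -1. Solving gives C1 = 53/16, C2 = -45/4.

y = -5*exp(-x)/16 + 53*exp(3*x)/16 - 45*x*exp(3*x)/4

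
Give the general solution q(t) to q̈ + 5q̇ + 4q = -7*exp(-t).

q = C1*exp(-t) + C2*exp(-4*t) - 7*t*exp(-t)/3

Characteristic equation r² + 5r + 4 = 0 factors as (r + 1)(r + 4) = 0, so r = -1, -4.
Hence q_h = C1*exp(-t) + C2*exp(-4*t).
Since exp(-t) solves the homogeneous equation (r = -1 is a root of multiplicity 1), multiply the trial by t. Try q_p = A*t*exp(-t). Substituting into the equation and dividing by exp(-t) gives A = -7/3, so q_p = -7*t*exp(-t)/3.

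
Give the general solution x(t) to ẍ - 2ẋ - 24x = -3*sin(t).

Characteristic equation r² - 2r - 24 = 0 factors as (r + 4)(r - 6) = 0, so r = -4, 6.
Hence x_h = C1*exp(-4*t) + C2*exp(6*t).
Try x_p = A*cos(t) + B*sin(t). Substituting and equating the coefficients of cos(t) and sin(t) gives A = -6/629, B = 75/629, so x_p = -6*cos(t)/629 + 75*sin(t)/629.

x = -6*cos(t)/629 + 75*sin(t)/629 + C1*exp(-4*t) + C2*exp(6*t)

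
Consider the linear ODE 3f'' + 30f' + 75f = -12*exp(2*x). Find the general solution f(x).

Divide through by 3: f'' + 10f' + 25f = -4*exp(2*x).
Characteristic equation r² + 10r + 25 = 0 has discriminant (10)² - 4·(25) = 0, so r = -5 is a repeated root.
Hence f_h = (C1 + C2*x)*exp(-5*x).
Try f_p = A*exp(2*x). Substituting into the equation and dividing by exp(2*x) gives A = -4/49, so f_p = -4*exp(2*x)/49.

f = -4*exp(2*x)/49 + C1*exp(-5*x) + C2*x*exp(-5*x)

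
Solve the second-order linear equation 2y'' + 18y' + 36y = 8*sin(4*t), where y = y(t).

Divide through by 2: y'' + 9y' + 18y = 4*sin(4*t).
Characteristic equation r² + 9r + 18 = 0 factors as (r + 6)(r + 3) = 0, so r = -6, -3.
Hence y_h = C1*exp(-6*t) + C2*exp(-3*t).
Try y_p = A*cos(4*t) + B*sin(4*t). Substituting and equating the coefficients of cos(4t) and sin(4t) gives A = -36/325, B = 2/325, so y_p = -36*cos(4*t)/325 + 2*sin(4*t)/325.

y = -36*cos(4*t)/325 + 2*sin(4*t)/325 + C1*exp(-6*t) + C2*exp(-3*t)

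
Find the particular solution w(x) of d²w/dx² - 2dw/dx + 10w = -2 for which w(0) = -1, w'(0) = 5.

w = -1/5 - 4*cos(3*x)*exp(x)/5 + 29*exp(x)*sin(3*x)/15

Characteristic equation r² - 2r + 10 = 0 has discriminant (-2)² - 4·(10) = -36 < 0, so r = 1 ± 3i.
Hence w_h = C1*cos(3*x)*exp(x) + C2*exp(x)*sin(3*x).
For the particular solution try w_p = A0. Substituting and matching coefficients of each power of x gives A0 = -1/5, so w_p = -1/5.
General solution: w = -1/5 + C1*cos(3*x)*exp(x) + C2*exp(x)*sin(3*x).
Apply the initial conditions: w(0) = -1/5 + C1 = -1 and w'(0) = C1 + 3*C2 = 5. Solving gives C1 = -4/5, C2 = 29/15.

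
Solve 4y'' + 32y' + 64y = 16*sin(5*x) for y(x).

y = -160*cos(5*x)/1681 - 36*sin(5*x)/1681 + C1*exp(-4*x) + C2*x*exp(-4*x)

Divide through by 4: y'' + 8y' + 16y = 4*sin(5*x).
Characteristic equation r² + 8r + 16 = 0 has discriminant (8)² - 4·(16) = 0, so r = -4 is a repeated root.
Hence y_h = (C1 + C2*x)*exp(-4*x).
Try y_p = A*cos(5*x) + B*sin(5*x). Substituting and equating the coefficients of cos(5x) and sin(5x) gives A = -160/1681, B = -36/1681, so y_p = -160*cos(5*x)/1681 - 36*sin(5*x)/1681.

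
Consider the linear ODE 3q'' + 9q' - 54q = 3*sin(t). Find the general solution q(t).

Divide through by 3: q'' + 3q' - 18q = sin(t).
Characteristic equation r² + 3r - 18 = 0 factors as (r - 3)(r + 6) = 0, so r = 3, -6.
Hence q_h = C1*exp(3*t) + C2*exp(-6*t).
Try q_p = A*cos(t) + B*sin(t). Substituting and equating the coefficients of cos(t) and sin(t) gives A = -3/370, B = -19/370, so q_p = -19*sin(t)/370 - 3*cos(t)/370.

q = -19*sin(t)/370 - 3*cos(t)/370 + C1*exp(3*t) + C2*exp(-6*t)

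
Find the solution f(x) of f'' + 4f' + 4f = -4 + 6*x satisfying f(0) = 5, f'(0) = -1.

Characteristic equation r² + 4r + 4 = 0 has discriminant (4)² - 4·(4) = 0, so r = -2 is a repeated root.
Hence f_h = (C1 + C2*x)*exp(-2*x).
For the particular solution try f_p = A0 + A1*x. Substituting and matching coefficients of each power of x gives A0 = -5/2, A1 = 3/2, so f_p = -5/2 + 3*x/2.
General solution: f = -5/2 + 3*x/2 + C1*exp(-2*x) + C2*x*exp(-2*x).
Apply the initial conditions: f(0) = -5/2 + C1 = 5 and f'(0) = 3/2 + C2 - 2*C1 = -1. Solving gives C1 = 15/2, C2 = 25/2.

f = -5/2 + 3*x/2 + 15*exp(-2*x)/2 + 25*x*exp(-2*x)/2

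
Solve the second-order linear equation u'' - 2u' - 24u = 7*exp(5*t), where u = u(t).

Characteristic equation r² - 2r - 24 = 0 factors as (r + 4)(r - 6) = 0, so r = -4, 6.
Hence u_h = C1*exp(-4*t) + C2*exp(6*t).
Try u_p = A*exp(5*t). Substituting into the equation and dividing by exp(5*t) gives A = -7/9, so u_p = -7*exp(5*t)/9.

u = -7*exp(5*t)/9 + C1*exp(-4*t) + C2*exp(6*t)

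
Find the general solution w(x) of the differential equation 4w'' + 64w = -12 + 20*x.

Divide through by 4: w'' + 16w = -3 + 5*x.
Characteristic equation r² + 16 = 0 has discriminant (0)² - 4·(16) = -64 < 0, so r = ± 4i.
Hence w_h = C1*cos(4*x) + C2*sin(4*x).
For the particular solution try w_p = A0 + A1*x. Substituting and matching coefficients of each power of x gives A0 = -3/16, A1 = 5/16, so w_p = -3/16 + 5*x/16.

w = -3/16 + 5*x/16 + C1*cos(4*x) + C2*sin(4*x)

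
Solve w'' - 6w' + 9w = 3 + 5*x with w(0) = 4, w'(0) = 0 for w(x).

w = 19/27 + 5*x/9 + 89*exp(3*x)/27 - 94*x*exp(3*x)/9

Characteristic equation r² - 6r + 9 = 0 has discriminant (-6)² - 4·(9) = 0, so r = 3 is a repeated root.
Hence w_h = (C1 + C2*x)*exp(3*x).
For the particular solution try w_p = A0 + A1*x. Substituting and matching coefficients of each power of x gives A0 = 19/27, A1 = 5/9, so w_p = 19/27 + 5*x/9.
General solution: w = 19/27 + 5*x/9 + C1*exp(3*x) + C2*x*exp(3*x).
Apply the initial conditions: w(0) = 19/27 + C1 = 4 and w'(0) = 5/9 + C2 + 3*C1 = 0. Solving gives C1 = 89/27, C2 = -94/9.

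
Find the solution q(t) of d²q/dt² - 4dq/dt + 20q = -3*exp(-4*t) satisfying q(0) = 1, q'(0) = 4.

q = -3*exp(-4*t)/52 + 43*exp(2*t)*sin(4*t)/104 + 55*cos(4*t)*exp(2*t)/52

Characteristic equation r² - 4r + 20 = 0 has discriminant (-4)² - 4·(20) = -64 < 0, so r = 2 ± 4i.
Hence q_h = C1*cos(4*t)*exp(2*t) + C2*exp(2*t)*sin(4*t).
Try q_p = A*exp(-4*t). Substituting into the equation and dividing by exp(-4*t) gives A = -3/52, so q_p = -3*exp(-4*t)/52.
General solution: q = -3*exp(-4*t)/52 + C1*cos(4*t)*exp(2*t) + C2*exp(2*t)*sin(4*t).
Apply the initial conditions: q(0) = -3/52 + C1 = 1 and q'(0) = 3/13 + 2*C1 + 4*C2 = 4. Solving gives C1 = 55/52, C2 = 43/104.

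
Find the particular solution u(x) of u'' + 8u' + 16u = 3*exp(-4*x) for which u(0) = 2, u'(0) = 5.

u = 2*exp(-4*x) + 13*x*exp(-4*x) + 3*x**2*exp(-4*x)/2

Characteristic equation r² + 8r + 16 = 0 has discriminant (8)² - 4·(16) = 0, so r = -4 is a repeated root.
Hence u_h = (C1 + C2*x)*exp(-4*x).
Since exp(-4*x) solves the homogeneous equation (r = -4 is a root of multiplicity 2), multiply the trial by x^2. Try u_p = A*x^2*exp(-4*x). Substituting into the equation and dividing by exp(-4*x) gives A = 3/2, so u_p = 3*x^2*exp(-4*x)/2.
General solution: u = C1*exp(-4*x) + 3*x^2*exp(-4*x)/2 + C2*x*exp(-4*x).
Apply the initial conditions: u(0) = C1 = 2 and u'(0) = C2 - 4*C1 = 5. Solving gives C1 = 2, C2 = 13.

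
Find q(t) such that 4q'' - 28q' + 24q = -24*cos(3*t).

q = cos(3*t)/25 + 7*sin(3*t)/25 + C1*exp(t) + C2*exp(6*t)

Divide through by 4: q'' - 7q' + 6q = -6*cos(3*t).
Characteristic equation r² - 7r + 6 = 0 factors as (r - 1)(r - 6) = 0, so r = 1, 6.
Hence q_h = C1*exp(t) + C2*exp(6*t).
Try q_p = A*cos(3*t) + B*sin(3*t). Substituting and equating the coefficients of cos(3t) and sin(3t) gives A = 1/25, B = 7/25, so q_p = cos(3*t)/25 + 7*sin(3*t)/25.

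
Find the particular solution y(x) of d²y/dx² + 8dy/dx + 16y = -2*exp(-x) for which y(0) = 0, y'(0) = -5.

Characteristic equation r² + 8r + 16 = 0 has discriminant (8)² - 4·(16) = 0, so r = -4 is a repeated root.
Hence y_h = (C1 + C2*x)*exp(-4*x).
Try y_p = A*exp(-x). Substituting into the equation and dividing by exp(-x) gives A = -2/9, so y_p = -2*exp(-x)/9.
General solution: y = -2*exp(-x)/9 + C1*exp(-4*x) + C2*x*exp(-4*x).
Apply the initial conditions: y(0) = -2/9 + C1 = 0 and y'(0) = 2/9 + C2 - 4*C1 = -5. Solving gives C1 = 2/9, C2 = -13/3.

y = -2*exp(-x)/9 + 2*exp(-4*x)/9 - 13*x*exp(-4*x)/3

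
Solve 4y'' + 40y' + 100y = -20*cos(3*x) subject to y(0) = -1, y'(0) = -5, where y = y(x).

Divide through by 4: y'' + 10y' + 25y = -5*cos(3*x).
Characteristic equation r² + 10r + 25 = 0 has discriminant (10)² - 4·(25) = 0, so r = -5 is a repeated root.
Hence y_h = (C1 + C2*x)*exp(-5*x).
Try y_p = A*cos(3*x) + B*sin(3*x). Substituting and equating the coefficients of cos(3x) and sin(3x) gives A = -20/289, B = -75/578, so y_p = -75*sin(3*x)/578 - 20*cos(3*x)/289.
General solution: y = -75*sin(3*x)/578 - 20*cos(3*x)/289 + C1*exp(-5*x) + C2*x*exp(-5*x).
Apply the initial conditions: y(0) = -20/289 + C1 = -1 and y'(0) = -225/578 + C2 - 5*C1 = -5. Solving gives C1 = -269/289, C2 = -315/34.

y = -269*exp(-5*x)/289 - 75*sin(3*x)/578 - 20*cos(3*x)/289 - 315*x*exp(-5*x)/34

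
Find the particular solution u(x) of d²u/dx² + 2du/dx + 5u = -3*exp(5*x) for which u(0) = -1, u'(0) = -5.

Characteristic equation r² + 2r + 5 = 0 has discriminant (2)² - 4·(5) = -16 < 0, so r = -1 ± 2i.
Hence u_h = C1*cos(2*x)*exp(-x) + C2*exp(-x)*sin(2*x).
Try u_p = A*exp(5*x). Substituting into the equation and dividing by exp(5*x) gives A = -3/40, so u_p = -3*exp(5*x)/40.
General solution: u = -3*exp(5*x)/40 + C1*cos(2*x)*exp(-x) + C2*exp(-x)*sin(2*x).
Apply the initial conditions: u(0) = -3/40 + C1 = -1 and u'(0) = -3/8 - C1 + 2*C2 = -5. Solving gives C1 = -37/40, C2 = -111/40.

u = -3*exp(5*x)/40 - 111*exp(-x)*sin(2*x)/40 - 37*cos(2*x)*exp(-x)/40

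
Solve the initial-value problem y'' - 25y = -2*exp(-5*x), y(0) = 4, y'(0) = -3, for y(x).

y = 42*exp(5*x)/25 + 58*exp(-5*x)/25 + x*exp(-5*x)/5

Characteristic equation r² - 25 = 0 factors as (r + 5)(r - 5) = 0, so r = -5, 5.
Hence y_h = C1*exp(-5*x) + C2*exp(5*x).
Since exp(-5*x) solves the homogeneous equation (r = -5 is a root of multiplicity 1), multiply the trial by x. Try y_p = A*x*exp(-5*x). Substituting into the equation and dividing by exp(-5*x) gives A = 1/5, so y_p = x*exp(-5*x)/5.
General solution: y = C1*exp(-5*x) + C2*exp(5*x) + x*exp(-5*x)/5.
Apply the initial conditions: y(0) = C1 + C2 = 4 and y'(0) = 1/5 - 5*C1 + 5*C2 = -3. Solving gives C1 = 58/25, C2 = 42/25.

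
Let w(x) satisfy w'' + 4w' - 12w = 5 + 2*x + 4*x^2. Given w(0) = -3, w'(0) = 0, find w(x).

w = -65/108 - 35*exp(-6*x)/54 - 7*exp(2*x)/4 - 7*x/18 - x**2/3

Characteristic equation r² + 4r - 12 = 0 factors as (r + 6)(r - 2) = 0, so r = -6, 2.
Hence w_h = C1*exp(-6*x) + C2*exp(2*x).
For the particular solution try w_p = A0 + A1*x + A2*x^2. Substituting and matching coefficients of each power of x gives A0 = -65/108, A1 = -7/18, A2 = -1/3, so w_p = -65/108 - 7*x/18 - x^2/3.
General solution: w = -65/108 - 7*x/18 - x^2/3 + C1*exp(-6*x) + C2*exp(2*x).
Apply the initial conditions: w(0) = -65/108 + C1 + C2 = -3 and w'(0) = -7/18 - 6*C1 + 2*C2 = 0. Solving gives C1 = -35/54, C2 = -7/4.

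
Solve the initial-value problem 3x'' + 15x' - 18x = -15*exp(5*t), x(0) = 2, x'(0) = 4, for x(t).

x = -27*exp(-6*t)/77 - 5*exp(5*t)/44 + 69*exp(t)/28

Divide through by 3: x'' + 5x' - 6x = -5*exp(5*t).
Characteristic equation r² + 5r - 6 = 0 factors as (r - 1)(r + 6) = 0, so r = 1, -6.
Hence x_h = C1*exp(t) + C2*exp(-6*t).
Try x_p = A*exp(5*t). Substituting into the equation and dividing by exp(5*t) gives A = -5/44, so x_p = -5*exp(5*t)/44.
General solution: x = -5*exp(5*t)/44 + C1*exp(t) + C2*exp(-6*t).
Apply the initial conditions: x(0) = -5/44 + C1 + C2 = 2 and x'(0) = -25/44 + C1 - 6*C2 = 4. Solving gives C1 = 69/28, C2 = -27/77.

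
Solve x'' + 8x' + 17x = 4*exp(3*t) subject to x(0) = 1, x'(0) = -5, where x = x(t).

Characteristic equation r² + 8r + 17 = 0 has discriminant (8)² - 4·(17) = -4 < 0, so r = -4 ± i.
Hence x_h = C1*cos(t)*exp(-4*t) + C2*exp(-4*t)*sin(t).
Try x_p = A*exp(3*t). Substituting into the equation and dividing by exp(3*t) gives A = 2/25, so x_p = 2*exp(3*t)/25.
General solution: x = 2*exp(3*t)/25 + C1*cos(t)*exp(-4*t) + C2*exp(-4*t)*sin(t).
Apply the initial conditions: x(0) = 2/25 + C1 = 1 and x'(0) = 6/25 + C2 - 4*C1 = -5. Solving gives C1 = 23/25, C2 = -39/25.

x = 2*exp(3*t)/25 - 39*exp(-4*t)*sin(t)/25 + 23*cos(t)*exp(-4*t)/25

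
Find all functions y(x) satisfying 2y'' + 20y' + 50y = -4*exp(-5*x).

y = C1*exp(-5*x) - x**2*exp(-5*x) + C2*x*exp(-5*x)

Divide through by 2: y'' + 10y' + 25y = -2*exp(-5*x).
Characteristic equation r² + 10r + 25 = 0 has discriminant (10)² - 4·(25) = 0, so r = -5 is a repeated root.
Hence y_h = (C1 + C2*x)*exp(-5*x).
Since exp(-5*x) solves the homogeneous equation (r = -5 is a root of multiplicity 2), multiply the trial by x^2. Try y_p = A*x^2*exp(-5*x). Substituting into the equation and dividing by exp(-5*x) gives A = -1, so y_p = -x^2*exp(-5*x).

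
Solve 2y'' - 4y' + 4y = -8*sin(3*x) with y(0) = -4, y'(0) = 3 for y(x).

Divide through by 2: y'' - 2y' + 2y = -4*sin(3*x).
Characteristic equation r² - 2r + 2 = 0 has discriminant (-2)² - 4·(2) = -4 < 0, so r = 1 ± i.
Hence y_h = C1*cos(x)*exp(x) + C2*exp(x)*sin(x).
Try y_p = A*cos(3*x) + B*sin(3*x). Substituting and equating the coefficients of cos(3x) and sin(3x) gives A = -24/85, B = 28/85, so y_p = -24*cos(3*x)/85 + 28*sin(3*x)/85.
General solution: y = -24*cos(3*x)/85 + 28*sin(3*x)/85 + C1*cos(x)*exp(x) + C2*exp(x)*sin(x).
Apply the initial conditions: y(0) = -24/85 + C1 = -4 and y'(0) = 84/85 + C1 + C2 = 3. Solving gives C1 = -316/85, C2 = 487/85.

y = -24*cos(3*x)/85 + 28*sin(3*x)/85 - 316*cos(x)*exp(x)/85 + 487*exp(x)*sin(x)/85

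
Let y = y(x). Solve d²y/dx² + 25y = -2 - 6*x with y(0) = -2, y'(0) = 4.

Characteristic equation r² + 25 = 0 has discriminant (0)² - 4·(25) = -100 < 0, so r = ± 5i.
Hence y_h = C1*cos(5*x) + C2*sin(5*x).
For the particular solution try y_p = A0 + A1*x. Substituting and matching coefficients of each power of x gives A0 = -2/25, A1 = -6/25, so y_p = -2/25 - 6*x/25.
General solution: y = -2/25 - 6*x/25 + C1*cos(5*x) + C2*sin(5*x).
Apply the initial conditions: y(0) = -2/25 + C1 = -2 and y'(0) = -6/25 + 5*C2 = 4. Solving gives C1 = -48/25, C2 = 106/125.

y = -2/25 - 48*cos(5*x)/25 - 6*x/25 + 106*sin(5*x)/125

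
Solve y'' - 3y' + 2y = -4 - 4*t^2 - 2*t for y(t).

y = -21/2 - 7*t - 2*t**2 + C1*exp(t) + C2*exp(2*t)

Characteristic equation r² - 3r + 2 = 0 factors as (r - 1)(r - 2) = 0, so r = 1, 2.
Hence y_h = C1*exp(t) + C2*exp(2*t).
For the particular solution try y_p = A0 + A1*t + A2*t^2. Substituting and matching coefficients of each power of t gives A0 = -21/2, A1 = -7, A2 = -2, so y_p = -21/2 - 7*t - 2*t^2.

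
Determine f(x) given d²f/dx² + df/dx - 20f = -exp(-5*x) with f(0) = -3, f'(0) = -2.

Characteristic equation r² + r - 20 = 0 factors as (r + 5)(r - 4) = 0, so r = -5, 4.
Hence f_h = C1*exp(-5*x) + C2*exp(4*x).
Since exp(-5*x) solves the homogeneous equation (r = -5 is a root of multiplicity 1), multiply the trial by x. Try f_p = A*x*exp(-5*x). Substituting into the equation and dividing by exp(-5*x) gives A = 1/9, so f_p = x*exp(-5*x)/9.
General solution: f = C1*exp(-5*x) + C2*exp(4*x) + x*exp(-5*x)/9.
Apply the initial conditions: f(0) = C1 + C2 = -3 and f'(0) = 1/9 - 5*C1 + 4*C2 = -2. Solving gives C1 = -89/81, C2 = -154/81.

f = -154*exp(4*x)/81 - 89*exp(-5*x)/81 + x*exp(-5*x)/9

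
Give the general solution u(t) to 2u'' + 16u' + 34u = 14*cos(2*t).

Divide through by 2: u'' + 8u' + 17u = 7*cos(2*t).
Characteristic equation r² + 8r + 17 = 0 has discriminant (8)² - 4·(17) = -4 < 0, so r = -4 ± i.
Hence u_h = C1*cos(t)*exp(-4*t) + C2*exp(-4*t)*sin(t).
Try u_p = A*cos(2*t) + B*sin(2*t). Substituting and equating the coefficients of cos(2t) and sin(2t) gives A = 91/425, B = 112/425, so u_p = 91*cos(2*t)/425 + 112*sin(2*t)/425.

u = 91*cos(2*t)/425 + 112*sin(2*t)/425 + C1*cos(t)*exp(-4*t) + C2*exp(-4*t)*sin(t)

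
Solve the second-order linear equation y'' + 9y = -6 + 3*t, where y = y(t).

y = -2/3 + t/3 + C1*cos(3*t) + C2*sin(3*t)

Characteristic equation r² + 9 = 0 has discriminant (0)² - 4·(9) = -36 < 0, so r = ± 3i.
Hence y_h = C1*cos(3*t) + C2*sin(3*t).
For the particular solution try y_p = A0 + A1*t. Substituting and matching coefficients of each power of t gives A0 = -2/3, A1 = 1/3, so y_p = -2/3 + t/3.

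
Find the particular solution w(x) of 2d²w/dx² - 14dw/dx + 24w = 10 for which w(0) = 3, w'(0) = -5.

Divide through by 2: w'' - 7w' + 12w = 5.
Characteristic equation r² - 7r + 12 = 0 factors as (r - 3)(r - 4) = 0, so r = 3, 4.
Hence w_h = C1*exp(3*x) + C2*exp(4*x).
For the particular solution try w_p = A0. Substituting and matching coefficients of each power of x gives A0 = 5/12, so w_p = 5/12.
General solution: w = 5/12 + C1*exp(3*x) + C2*exp(4*x).
Apply the initial conditions: w(0) = 5/12 + C1 + C2 = 3 and w'(0) = 3*C1 + 4*C2 = -5. Solving gives C1 = 46/3, C2 = -51/4.

w = 5/12 - 51*exp(4*x)/4 + 46*exp(3*x)/3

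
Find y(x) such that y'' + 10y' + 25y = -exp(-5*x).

Characteristic equation r² + 10r + 25 = 0 has discriminant (10)² - 4·(25) = 0, so r = -5 is a repeated root.
Hence y_h = (C1 + C2*x)*exp(-5*x).
Since exp(-5*x) solves the homogeneous equation (r = -5 is a root of multiplicity 2), multiply the trial by x^2. Try y_p = A*x^2*exp(-5*x). Substituting into the equation and dividing by exp(-5*x) gives A = -1/2, so y_p = -x^2*exp(-5*x)/2.

y = C1*exp(-5*x) - x**2*exp(-5*x)/2 + C2*x*exp(-5*x)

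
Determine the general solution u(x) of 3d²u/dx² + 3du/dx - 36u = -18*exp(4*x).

Divide through by 3: u'' + u' - 12u = -6*exp(4*x).
Characteristic equation r² + r - 12 = 0 factors as (r + 4)(r - 3) = 0, so r = -4, 3.
Hence u_h = C1*exp(-4*x) + C2*exp(3*x).
Try u_p = A*exp(4*x). Substituting into the equation and dividing by exp(4*x) gives A = -3/4, so u_p = -3*exp(4*x)/4.

u = -3*exp(4*x)/4 + C1*exp(-4*x) + C2*exp(3*x)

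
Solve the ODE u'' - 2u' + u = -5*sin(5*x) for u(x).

u = -25*cos(5*x)/338 + 30*sin(5*x)/169 + C1*exp(x) + C2*x*exp(x)

Characteristic equation r² - 2r + 1 = 0 has discriminant (-2)² - 4·(1) = 0, so r = 1 is a repeated root.
Hence u_h = (C1 + C2*x)*exp(x).
Try u_p = A*cos(5*x) + B*sin(5*x). Substituting and equating the coefficients of cos(5x) and sin(5x) gives A = -25/338, B = 30/169, so u_p = -25*cos(5*x)/338 + 30*sin(5*x)/169.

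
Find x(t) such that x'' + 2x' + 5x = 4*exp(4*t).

x = 4*exp(4*t)/29 + C1*cos(2*t)*exp(-t) + C2*exp(-t)*sin(2*t)

Characteristic equation r² + 2r + 5 = 0 has discriminant (2)² - 4·(5) = -16 < 0, so r = -1 ± 2i.
Hence x_h = C1*cos(2*t)*exp(-t) + C2*exp(-t)*sin(2*t).
Try x_p = A*exp(4*t). Substituting into the equation and dividing by exp(4*t) gives A = 4/29, so x_p = 4*exp(4*t)/29.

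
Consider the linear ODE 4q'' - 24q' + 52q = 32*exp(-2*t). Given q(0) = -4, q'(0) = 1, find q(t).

Divide through by 4: q'' - 6q' + 13q = 8*exp(-2*t).
Characteristic equation r² - 6r + 13 = 0 has discriminant (-6)² - 4·(13) = -16 < 0, so r = 3 ± 2i.
Hence q_h = C1*cos(2*t)*exp(3*t) + C2*exp(3*t)*sin(2*t).
Try q_p = A*exp(-2*t). Substituting into the equation and dividing by exp(-2*t) gives A = 8/29, so q_p = 8*exp(-2*t)/29.
General solution: q = 8*exp(-2*t)/29 + C1*cos(2*t)*exp(3*t) + C2*exp(3*t)*sin(2*t).
Apply the initial conditions: q(0) = 8/29 + C1 = -4 and q'(0) = -16/29 + 2*C2 + 3*C1 = 1. Solving gives C1 = -124/29, C2 = 417/58.

q = 8*exp(-2*t)/29 - 124*cos(2*t)*exp(3*t)/29 + 417*exp(3*t)*sin(2*t)/58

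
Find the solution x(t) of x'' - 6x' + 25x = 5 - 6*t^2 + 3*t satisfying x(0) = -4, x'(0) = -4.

Characteristic equation r² - 6r + 25 = 0 has discriminant (-6)² - 4·(25) = -64 < 0, so r = 3 ± 4i.
Hence x_h = C1*cos(4*t)*exp(3*t) + C2*exp(3*t)*sin(4*t).
For the particular solution try x_p = A0 + A1*t + A2*t^2. Substituting and matching coefficients of each power of t gives A0 = 3443/15625, A1 = 3/625, A2 = -6/25, so x_p = 3443/15625 - 6*t^2/25 + 3*t/625.
General solution: x = 3443/15625 - 6*t^2/25 + 3*t/625 + C1*cos(4*t)*exp(3*t) + C2*exp(3*t)*sin(4*t).
Apply the initial conditions: x(0) = 3443/15625 + C1 = -4 and x'(0) = 3/625 + 3*C1 + 4*C2 = -4. Solving gives C1 = -65943/15625, C2 = 67627/31250.

x = 3443/15625 - 6*t**2/25 + 3*t/625 - 65943*cos(4*t)*exp(3*t)/15625 + 67627*exp(3*t)*sin(4*t)/31250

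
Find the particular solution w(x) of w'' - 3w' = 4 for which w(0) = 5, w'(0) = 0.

Characteristic equation r² - 3r = 0 factors as (r - 3)r = 0, so r = 3, 0.
Hence w_h = C1*exp(3*x) + C2.
Since 0 is a characteristic root (multiplicity 1), multiply the polynomial trial by x: try w_p = A0*x. Substituting and matching coefficients of each power of x gives A0 = -4/3, so w_p = -4*x/3.
General solution: w = C2 - 4*x/3 + C1*exp(3*x).
Apply the initial conditions: w(0) = C1 + C2 = 5 and w'(0) = -4/3 + 3*C1 = 0. Solving gives C1 = 4/9, C2 = 41/9.

w = 41/9 - 4*x/3 + 4*exp(3*x)/9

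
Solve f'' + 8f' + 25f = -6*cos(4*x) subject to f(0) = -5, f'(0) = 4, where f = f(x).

Characteristic equation r² + 8r + 25 = 0 has discriminant (8)² - 4·(25) = -36 < 0, so r = -4 ± 3i.
Hence f_h = C1*cos(3*x)*exp(-4*x) + C2*exp(-4*x)*sin(3*x).
Try f_p = A*cos(4*x) + B*sin(4*x). Substituting and equating the coefficients of cos(4x) and sin(4x) gives A = -54/1105, B = -192/1105, so f_p = -192*sin(4*x)/1105 - 54*cos(4*x)/1105.
General solution: f = -192*sin(4*x)/1105 - 54*cos(4*x)/1105 + C1*cos(3*x)*exp(-4*x) + C2*exp(-4*x)*sin(3*x).
Apply the initial conditions: f(0) = -54/1105 + C1 = -5 and f'(0) = -768/1105 - 4*C1 + 3*C2 = 4. Solving gives C1 = -5471/1105, C2 = -16696/3315.

f = -192*sin(4*x)/1105 - 54*cos(4*x)/1105 - 16696*exp(-4*x)*sin(3*x)/3315 - 5471*cos(3*x)*exp(-4*x)/1105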